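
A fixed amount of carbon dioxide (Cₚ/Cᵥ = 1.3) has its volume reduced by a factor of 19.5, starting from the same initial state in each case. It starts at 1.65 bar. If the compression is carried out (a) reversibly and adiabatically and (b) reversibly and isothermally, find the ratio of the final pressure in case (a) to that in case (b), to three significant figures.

P_adiabatic / P_isothermal ≈ 2.44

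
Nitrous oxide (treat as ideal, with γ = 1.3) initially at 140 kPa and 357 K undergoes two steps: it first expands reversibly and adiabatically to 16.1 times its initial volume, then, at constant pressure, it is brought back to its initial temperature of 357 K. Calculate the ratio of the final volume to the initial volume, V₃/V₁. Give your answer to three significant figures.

V₃/V₁ ≈ 37.1

Adiabatic step: V₂/V₁ = 16.1; T₂ = T₁·(1/16.1)^(0.3) = 155.1 K.
Isobaric step: V₃/V₂ = T₃/T₂ = 357/155.1.
V₃/V₁ = (V₂/V₁)(V₃/V₂) = 16.1 × (357/155.1) = 37.06.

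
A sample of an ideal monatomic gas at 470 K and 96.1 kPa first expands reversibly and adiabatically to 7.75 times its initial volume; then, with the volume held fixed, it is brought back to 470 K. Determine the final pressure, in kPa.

For a monatomic ideal gas γ = 5/3.
Adiabatic step (PV^γ = const): P₂ = 96.1×(1/7.75)^(5/3) = 3.166 kPa; T₂ = 470×(1/7.75)^(2/3) = 120 K.
Isochoric: P₃ = P₂(T₃/T₂) = 3.166 × (470/120) = 12.4 kPa.

P₃ ≈ 12.4 kPa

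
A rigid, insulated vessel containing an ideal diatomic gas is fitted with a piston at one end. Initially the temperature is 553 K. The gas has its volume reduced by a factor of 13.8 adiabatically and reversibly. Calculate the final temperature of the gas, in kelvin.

T₂ ≈ 1580 K

For a reversible adiabat TV^(γ−1) is constant, so T₂ = T₁ (V₁/V₂)^(γ−1).
For a diatomic ideal gas γ = 7/5, so γ−1 = 2/5.
T₂ = 553 × 13.8^(2/5) = 1580 K.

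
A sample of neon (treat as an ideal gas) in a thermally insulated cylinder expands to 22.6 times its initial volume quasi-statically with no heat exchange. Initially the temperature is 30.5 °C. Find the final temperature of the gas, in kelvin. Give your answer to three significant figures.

For a reversible adiabat TV^(γ−1) is constant, so T₂ = T₁ (V₁/V₂)^(γ−1).
For a monatomic ideal gas γ = 5/3, so γ−1 = 2/3.
T₁ = 30.5 °C = 303.6 K.
T₂ = 303.6 × (1/22.6)^(2/3) = 37.99 K.

T₂ ≈ 38.0 K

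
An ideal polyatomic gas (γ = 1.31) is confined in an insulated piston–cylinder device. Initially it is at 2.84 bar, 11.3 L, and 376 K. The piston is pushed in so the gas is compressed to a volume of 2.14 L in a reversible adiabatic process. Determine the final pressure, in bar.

P₂ ≈ 25.1 bar

Adiabatic: P₁V₁^γ = P₂V₂^γ ⇒ P₂ = P₁ (V₁/V₂)^γ.
P₂ = 2.84 × (11.3/2.14)^(1.31) = 25.12 bar.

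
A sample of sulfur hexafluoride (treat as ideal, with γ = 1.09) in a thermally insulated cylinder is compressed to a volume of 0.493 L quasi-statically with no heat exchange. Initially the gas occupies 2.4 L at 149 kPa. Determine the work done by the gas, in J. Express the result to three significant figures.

P₂ = P₁(V₁/V₂)^γ = 149×(2.4/0.493)^(1.09) = 836.4 kPa.
For a reversible adiabat, W_by_gas = (P₁V₁ − P₂V₂)/(γ−1).
W_by = (149000×0.0024 − 836400×0.000493) / (0.09) = -608.3 J.

W ≈ -608 J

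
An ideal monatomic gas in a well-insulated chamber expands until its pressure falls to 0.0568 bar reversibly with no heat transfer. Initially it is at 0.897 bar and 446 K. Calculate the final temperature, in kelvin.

T₂ ≈ 148 K

Adiabatic: T₂/T₁ = (P₂/P₁)^((γ−1)/γ).
For a monatomic ideal gas γ = 5/3, so (γ−1)/γ = 2/5.
T₂ = 446 × (0.0568/0.897)^(2/5) = 147.9 K.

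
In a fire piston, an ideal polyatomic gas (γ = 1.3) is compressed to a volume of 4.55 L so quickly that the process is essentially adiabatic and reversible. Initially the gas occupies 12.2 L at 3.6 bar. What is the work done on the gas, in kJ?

W ≈ 5.04 kJ

P₂ = P₁(V₁/V₂)^γ = 3.6×(12.2/4.55)^(1.3) = 12.98 bar.
For a reversible adiabat, W_by_gas = (P₁V₁ − P₂V₂)/(γ−1).
W_by = (360000×0.0122 − 1.298×10^6×0.00455) / (0.3) = -5041 J.
W_on_gas = −W_by = 5041 J.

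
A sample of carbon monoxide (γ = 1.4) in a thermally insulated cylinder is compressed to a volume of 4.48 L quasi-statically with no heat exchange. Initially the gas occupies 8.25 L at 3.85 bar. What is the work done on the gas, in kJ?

P₂ = P₁(V₁/V₂)^γ = 3.85×(8.25/4.48)^(1.4) = 9.051 bar.
For a reversible adiabat, W_by_gas = (P₁V₁ − P₂V₂)/(γ−1).
W_by = (385000×0.00825 − 905100×0.00448) / (0.4) = -2197 J.
W_on_gas = −W_by = 2197 J.

W ≈ 2.20 kJ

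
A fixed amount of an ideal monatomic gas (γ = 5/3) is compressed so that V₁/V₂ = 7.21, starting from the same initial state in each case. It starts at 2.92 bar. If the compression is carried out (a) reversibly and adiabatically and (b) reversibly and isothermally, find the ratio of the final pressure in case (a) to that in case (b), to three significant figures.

P_adiabatic / P_isothermal ≈ 3.73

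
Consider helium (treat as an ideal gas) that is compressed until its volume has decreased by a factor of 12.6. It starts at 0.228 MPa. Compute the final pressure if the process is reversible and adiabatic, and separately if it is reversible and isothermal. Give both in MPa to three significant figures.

For a monatomic ideal gas γ = 5/3.
Isothermal: P₂ = P₁(V₁/V₂) = 0.228×12.6 = 2.873 MPa.
Adiabatic: P₂ = P₁(V₁/V₂)^γ = 0.228×12.6^(5/3) = 15.56 MPa.

adiabatic: 15.6 MPa; isothermal: 2.87 MPa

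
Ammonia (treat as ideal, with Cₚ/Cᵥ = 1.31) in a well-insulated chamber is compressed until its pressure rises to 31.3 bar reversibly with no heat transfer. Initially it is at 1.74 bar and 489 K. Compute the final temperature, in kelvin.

T₂ ≈ 969 K

Adiabatic: T₂/T₁ = (P₂/P₁)^((γ−1)/γ).
T₂ = 489 × (31.3/1.74)^(0.237) = 968.9 K.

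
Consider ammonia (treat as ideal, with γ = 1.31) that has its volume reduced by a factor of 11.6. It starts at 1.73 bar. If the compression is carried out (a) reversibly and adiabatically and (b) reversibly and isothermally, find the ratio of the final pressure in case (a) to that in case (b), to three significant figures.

Isothermal: P_b = P₁(V₁/V₂) = 1.73×11.6.
Adiabatic: P_a = P₁(V₁/V₂)^γ = 1.73×11.6^(1.31).
P_a/P_b = (V₁/V₂)^(γ−1) = 11.6^(0.31) = 2.138.

P_adiabatic / P_isothermal ≈ 2.14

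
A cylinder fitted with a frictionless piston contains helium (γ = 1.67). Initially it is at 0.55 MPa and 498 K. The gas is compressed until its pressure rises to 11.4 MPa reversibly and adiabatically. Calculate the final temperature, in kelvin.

Adiabatic: T₂/T₁ = (P₂/P₁)^((γ−1)/γ).
T₂ = 498 × (11.4/0.55)^(0.401) = 1680 K.

T₂ ≈ 1680 K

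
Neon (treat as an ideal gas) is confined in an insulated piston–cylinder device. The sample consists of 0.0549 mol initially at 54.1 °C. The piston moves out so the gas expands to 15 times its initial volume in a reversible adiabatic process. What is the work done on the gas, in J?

W ≈ -187 J

For a reversible adiabat TV^(γ−1) is constant, so T₂ = T₁ (V₁/V₂)^(γ−1).
γ = 5/3 for a monatomic ideal gas, so γ−1 = 2/3.
T₁ = 54.1 °C = 327.2 K.
T₂ = 327.2 × (1/15)^(2/3) = 53.8 K.
Q = 0, so ΔU = W_on_gas = nCᵥΔT with Cᵥ = R/(γ−1) = 12.47 J/(mol·K).
ΔU = 0.0549 × 12.47 × (53.8 − 327.2) = -187.2 J.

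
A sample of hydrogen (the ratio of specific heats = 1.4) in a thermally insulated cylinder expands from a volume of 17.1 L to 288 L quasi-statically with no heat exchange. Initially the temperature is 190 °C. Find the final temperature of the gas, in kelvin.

T₂ ≈ 150 K

Adiabatic: T₁V₁^(γ−1) = T₂V₂^(γ−1) ⇒ T₂ = T₁ (V₁/V₂)^(γ−1).
T₁ = 190 °C = 463.1 K.
T₂ = 463.1 × (17.1/288)^(0.4) = 149.7 K.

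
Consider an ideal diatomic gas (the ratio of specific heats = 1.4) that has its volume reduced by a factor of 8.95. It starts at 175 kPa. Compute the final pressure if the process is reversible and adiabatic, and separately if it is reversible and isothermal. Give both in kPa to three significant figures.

Isothermal: P₂ = P₁(V₁/V₂) = 175×8.95 = 1566 kPa.
Adiabatic: P₂ = P₁(V₁/V₂)^γ = 175×8.95^(1.4) = 3763 kPa.

adiabatic: 3760 kPa; isothermal: 1570 kPa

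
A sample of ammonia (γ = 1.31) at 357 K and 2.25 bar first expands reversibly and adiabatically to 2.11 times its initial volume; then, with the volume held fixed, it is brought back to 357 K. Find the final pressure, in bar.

P₃ ≈ 1.07 bar

Adiabatic step (PV^γ = const): P₂ = 2.25×(1/2.11)^(1.31) = 0.846 bar; T₂ = 357×(1/2.11)^(0.31) = 283.2 K.
Isochoric: P₃ = P₂(T₃/T₂) = 0.846 × (357/283.2) = 1.066 bar.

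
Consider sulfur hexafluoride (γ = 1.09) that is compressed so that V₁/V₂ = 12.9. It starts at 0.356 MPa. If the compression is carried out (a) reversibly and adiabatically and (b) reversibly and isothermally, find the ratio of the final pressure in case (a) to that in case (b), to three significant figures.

P_adiabatic / P_isothermal ≈ 1.26

Isothermal: P_b = P₁(V₁/V₂) = 0.356×12.9.
Adiabatic: P_a = P₁(V₁/V₂)^γ = 0.356×12.9^(1.09).
P_a/P_b = (V₁/V₂)^(γ−1) = 12.9^(0.09) = 1.259.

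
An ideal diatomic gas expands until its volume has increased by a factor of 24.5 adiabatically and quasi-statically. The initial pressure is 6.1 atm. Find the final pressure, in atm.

P₂ ≈ 0.0693 atm

Since PV^γ is constant along a reversible adiabat, P₂ = P₁ (V₁/V₂)^γ.
For a diatomic ideal gas γ = 7/5.
P₂ = 6.1 × (1/24.5)^(7/5) = 0.06926 atm.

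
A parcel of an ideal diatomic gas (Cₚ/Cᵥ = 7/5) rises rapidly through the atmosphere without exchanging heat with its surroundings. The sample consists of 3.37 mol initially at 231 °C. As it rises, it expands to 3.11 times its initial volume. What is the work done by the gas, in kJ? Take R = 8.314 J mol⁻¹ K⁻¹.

W ≈ 12.9 kJ

Adiabatic: T₁V₁^(γ−1) = T₂V₂^(γ−1) ⇒ T₂ = T₁ (V₁/V₂)^(γ−1).
T₁ = 231 °C = 504.1 K.
T₂ = 504.1 × (1/3.11)^(2/5) = 320.2 K.
Q = 0, so ΔU = W_on_gas = nCᵥΔT with Cᵥ = R/(γ−1) = 20.79 J/(mol·K).
ΔU = 3.37 × 20.79 × (320.2 − 504.1) = -12880 J.
Work done by the gas = −ΔU = 12880 J.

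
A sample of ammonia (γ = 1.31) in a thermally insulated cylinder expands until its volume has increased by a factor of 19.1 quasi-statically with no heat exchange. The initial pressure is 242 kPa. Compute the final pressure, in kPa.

P₂ ≈ 5.08 kPa

Adiabatic: P₁V₁^γ = P₂V₂^γ ⇒ P₂ = P₁ (V₁/V₂)^γ.
P₂ = 242 × (1/19.1)^(1.31) = 5.078 kPa.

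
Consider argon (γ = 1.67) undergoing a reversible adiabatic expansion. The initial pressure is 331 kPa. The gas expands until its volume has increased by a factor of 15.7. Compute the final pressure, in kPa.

Since PV^γ is constant along a reversible adiabat, P₂ = P₁ (V₁/V₂)^γ.
P₂ = 331 × (1/15.7)^(1.67) = 3.332 kPa.

P₂ ≈ 3.33 kPa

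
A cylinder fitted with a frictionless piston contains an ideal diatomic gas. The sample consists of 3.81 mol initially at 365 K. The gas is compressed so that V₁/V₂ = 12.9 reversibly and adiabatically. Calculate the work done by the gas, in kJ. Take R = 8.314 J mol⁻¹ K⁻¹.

For a reversible adiabat TV^(γ−1) is constant, so T₂ = T₁ (V₁/V₂)^(γ−1).
γ = 7/5 for a diatomic ideal gas, so γ−1 = 2/5.
T₂ = 365 × 12.9^(2/5) = 1015 K.
Q = 0, so ΔU = W_on_gas = nCᵥΔT with Cᵥ = R/(γ−1) = 20.79 J/(mol·K).
ΔU = 3.81 × 20.79 × (1015 − 365) = 51490 J.
Work done by the gas = −ΔU = -51490 J.

W ≈ -51.5 kJ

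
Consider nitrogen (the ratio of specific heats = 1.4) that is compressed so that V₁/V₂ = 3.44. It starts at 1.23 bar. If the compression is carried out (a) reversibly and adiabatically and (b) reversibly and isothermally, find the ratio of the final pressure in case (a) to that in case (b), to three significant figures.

Isothermal: P_b = P₁(V₁/V₂) = 1.23×3.44.
Adiabatic: P_a = P₁(V₁/V₂)^γ = 1.23×3.44^(1.4).
P_a/P_b = (V₁/V₂)^(γ−1) = 3.44^(0.4) = 1.639.

P_adiabatic / P_isothermal ≈ 1.64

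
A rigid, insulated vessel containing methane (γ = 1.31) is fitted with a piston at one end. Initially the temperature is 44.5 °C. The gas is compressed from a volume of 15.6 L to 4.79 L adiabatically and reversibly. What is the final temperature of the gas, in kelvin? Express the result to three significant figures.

T₂ ≈ 458 K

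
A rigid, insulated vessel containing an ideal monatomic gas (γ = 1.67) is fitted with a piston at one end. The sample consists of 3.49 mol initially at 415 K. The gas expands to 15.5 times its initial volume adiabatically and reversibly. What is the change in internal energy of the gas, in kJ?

For a reversible adiabat TV^(γ−1) is constant, so T₂ = T₁ (V₁/V₂)^(γ−1).
T₂ = 415 × (1/15.5)^(0.67) = 66.15 K.
Q = 0, so ΔU = W_on_gas = nCᵥΔT with Cᵥ = R/(γ−1) = 12.41 J/(mol·K).
ΔU = 3.49 × 12.41 × (66.15 − 415) = -15110 J.

ΔU ≈ -15.1 kJ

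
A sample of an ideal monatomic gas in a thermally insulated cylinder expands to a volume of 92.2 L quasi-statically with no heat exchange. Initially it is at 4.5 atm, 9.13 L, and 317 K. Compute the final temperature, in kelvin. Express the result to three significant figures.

T₂ ≈ 67.9 K

Adiabatic: T₁V₁^(γ−1) = T₂V₂^(γ−1) ⇒ T₂ = T₁ (V₁/V₂)^(γ−1).
γ = 5/3 for a monatomic ideal gas.
T₂ = 317 × (9.13/92.2)^(2/3) = 67.85 K.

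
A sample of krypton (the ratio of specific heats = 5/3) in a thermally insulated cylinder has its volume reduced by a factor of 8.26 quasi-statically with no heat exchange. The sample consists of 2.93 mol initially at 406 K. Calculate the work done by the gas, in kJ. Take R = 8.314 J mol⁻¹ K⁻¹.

W ≈ -45.8 kJ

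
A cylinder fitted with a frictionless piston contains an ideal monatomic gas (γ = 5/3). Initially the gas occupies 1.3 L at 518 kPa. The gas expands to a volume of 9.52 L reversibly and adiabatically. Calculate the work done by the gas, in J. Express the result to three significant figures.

W ≈ 742 J

P₂ = P₁(V₁/V₂)^γ = 518×(1.3/9.52)^(5/3) = 18.76 kPa.
For a reversible adiabat, W_by_gas = (P₁V₁ − P₂V₂)/(γ−1).
W_by = (518000×0.0013 − 18760×0.00952) / (2/3) = 742.2 J.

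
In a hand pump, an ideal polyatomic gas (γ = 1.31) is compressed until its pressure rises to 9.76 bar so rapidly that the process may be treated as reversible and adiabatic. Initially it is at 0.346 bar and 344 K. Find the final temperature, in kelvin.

Adiabatic: T₂/T₁ = (P₂/P₁)^((γ−1)/γ).
T₂ = 344 × (9.76/0.346)^(0.237) = 758.2 K.

T₂ ≈ 758 K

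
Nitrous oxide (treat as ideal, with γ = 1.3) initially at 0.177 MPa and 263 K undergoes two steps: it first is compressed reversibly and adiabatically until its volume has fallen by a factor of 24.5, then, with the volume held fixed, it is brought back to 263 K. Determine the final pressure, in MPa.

Adiabatic step (PV^γ = const): P₂ = 0.177×24.5^(1.3) = 11.32 MPa; T₂ = 263×24.5^(0.3) = 686.6 K.
Isochoric: P₃ = P₂(T₃/T₂) = 11.32 × (263/686.6) = 4.337 MPa.

P₃ ≈ 4.34 MPa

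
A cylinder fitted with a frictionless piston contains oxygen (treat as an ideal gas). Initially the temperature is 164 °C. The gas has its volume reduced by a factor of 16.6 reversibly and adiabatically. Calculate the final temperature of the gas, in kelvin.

For a reversible adiabat TV^(γ−1) is constant, so T₂ = T₁ (V₁/V₂)^(γ−1).
For a diatomic ideal gas γ = 7/5, so γ−1 = 2/5.
T₁ = 164 °C = 437.1 K.
T₂ = 437.1 × 16.6^(2/5) = 1345 K.

T₂ ≈ 1340 K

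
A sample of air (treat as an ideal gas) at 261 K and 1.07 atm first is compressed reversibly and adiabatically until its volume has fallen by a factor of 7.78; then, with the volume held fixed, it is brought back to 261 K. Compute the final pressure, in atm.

P₃ ≈ 8.32 atm

For a diatomic ideal gas γ = 7/5.
Adiabatic step (PV^γ = const): P₂ = 1.07×7.78^(7/5) = 18.91 atm; T₂ = 261×7.78^(2/5) = 593 K.
Isochoric: P₃ = P₂(T₃/T₂) = 18.91 × (261/593) = 8.325 atm.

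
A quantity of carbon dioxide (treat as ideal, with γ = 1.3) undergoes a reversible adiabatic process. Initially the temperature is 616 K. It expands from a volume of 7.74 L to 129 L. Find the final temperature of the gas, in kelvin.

T₂ ≈ 265 K

Adiabatic: T₁V₁^(γ−1) = T₂V₂^(γ−1) ⇒ T₂ = T₁ (V₁/V₂)^(γ−1).
T₂ = 616 × (7.74/129)^(0.3) = 264.9 K.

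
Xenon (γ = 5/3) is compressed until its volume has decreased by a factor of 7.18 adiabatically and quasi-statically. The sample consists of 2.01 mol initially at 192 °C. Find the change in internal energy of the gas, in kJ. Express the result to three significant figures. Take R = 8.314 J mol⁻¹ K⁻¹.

ΔU ≈ 31.7 kJ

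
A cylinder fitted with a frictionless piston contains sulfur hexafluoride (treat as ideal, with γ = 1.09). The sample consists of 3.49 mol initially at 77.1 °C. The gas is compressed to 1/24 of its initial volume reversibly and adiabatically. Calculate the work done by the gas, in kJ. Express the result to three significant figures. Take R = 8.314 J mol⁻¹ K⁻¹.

W ≈ -37.4 kJ

Adiabatic: T₁V₁^(γ−1) = T₂V₂^(γ−1) ⇒ T₂ = T₁ (V₁/V₂)^(γ−1).
T₁ = 77.1 °C = 350.2 K.
T₂ = 350.2 × 24^(0.09) = 466.2 K.
Q = 0, so ΔU = W_on_gas = nCᵥΔT with Cᵥ = R/(γ−1) = 92.38 J/(mol·K).
ΔU = 3.49 × 92.38 × (466.2 − 350.2) = 37390 J.
Work done by the gas = −ΔU = -37390 J.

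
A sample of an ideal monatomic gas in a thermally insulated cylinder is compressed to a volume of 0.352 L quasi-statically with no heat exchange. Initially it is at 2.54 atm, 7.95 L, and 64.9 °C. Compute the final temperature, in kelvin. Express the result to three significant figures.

Adiabatic: T₁V₁^(γ−1) = T₂V₂^(γ−1) ⇒ T₂ = T₁ (V₁/V₂)^(γ−1).
γ = 5/3 for a monatomic ideal gas.
T₁ = 64.9 °C = 338 K.
T₂ = 338 × (7.95/0.352)^(2/3) = 2701 K.

T₂ ≈ 2700 K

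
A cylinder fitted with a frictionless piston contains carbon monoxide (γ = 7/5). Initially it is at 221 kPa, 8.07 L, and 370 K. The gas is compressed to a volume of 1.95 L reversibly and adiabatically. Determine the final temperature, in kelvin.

T₂ ≈ 653 K

Adiabatic: T₁V₁^(γ−1) = T₂V₂^(γ−1) ⇒ T₂ = T₁ (V₁/V₂)^(γ−1).
T₂ = 370 × (8.07/1.95)^(2/5) = 653 K.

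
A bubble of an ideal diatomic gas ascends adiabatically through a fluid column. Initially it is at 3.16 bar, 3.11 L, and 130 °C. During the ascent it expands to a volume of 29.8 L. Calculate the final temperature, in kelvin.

Adiabatic: T₁V₁^(γ−1) = T₂V₂^(γ−1) ⇒ T₂ = T₁ (V₁/V₂)^(γ−1).
γ = 7/5 for a diatomic ideal gas.
T₁ = 130 °C = 403.1 K.
T₂ = 403.1 × (3.11/29.8)^(2/5) = 163.3 K.

T₂ ≈ 163 K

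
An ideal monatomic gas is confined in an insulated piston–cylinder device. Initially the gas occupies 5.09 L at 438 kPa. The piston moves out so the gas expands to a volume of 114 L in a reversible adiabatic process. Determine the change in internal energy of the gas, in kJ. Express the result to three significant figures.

γ = 5/3 for a monatomic ideal gas.
P₂ = P₁(V₁/V₂)^γ = 438×(5.09/114)^(5/3) = 2.461 kPa.
For a reversible adiabat, W_by_gas = (P₁V₁ − P₂V₂)/(γ−1).
W_by = (438000×0.00509 − 2461×0.114) / (2/3) = 2923 J.
Q = 0 ⇒ ΔU = −W_by = -2923 J.

ΔU ≈ -2.92 kJ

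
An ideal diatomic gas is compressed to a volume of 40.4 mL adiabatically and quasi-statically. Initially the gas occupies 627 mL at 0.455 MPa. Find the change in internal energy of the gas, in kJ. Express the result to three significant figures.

ΔU ≈ 1.42 kJ

γ = 7/5 for a diatomic ideal gas.
P₂ = P₁(V₁/V₂)^γ = 0.455×(627/40.4)^(7/5) = 21.15 MPa.
For a reversible adiabat, W_by_gas = (P₁V₁ − P₂V₂)/(γ−1).
W_by = (455000×0.000627 − 2.115×10^7×4.04×10^-5) / (2/5) = -1423 J.
Q = 0 ⇒ ΔU = −W_by = 1423 J.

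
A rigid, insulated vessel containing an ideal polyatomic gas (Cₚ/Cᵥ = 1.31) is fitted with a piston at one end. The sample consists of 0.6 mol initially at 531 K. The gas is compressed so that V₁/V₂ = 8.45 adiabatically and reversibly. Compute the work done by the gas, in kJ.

W ≈ -8.01 kJ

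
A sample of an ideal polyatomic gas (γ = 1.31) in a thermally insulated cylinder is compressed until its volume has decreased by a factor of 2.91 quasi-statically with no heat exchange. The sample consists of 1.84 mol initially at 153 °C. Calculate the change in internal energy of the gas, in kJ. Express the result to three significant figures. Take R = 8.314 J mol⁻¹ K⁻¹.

Adiabatic: T₁V₁^(γ−1) = T₂V₂^(γ−1) ⇒ T₂ = T₁ (V₁/V₂)^(γ−1).
T₁ = 153 °C = 426.1 K.
T₂ = 426.1 × 2.91^(0.31) = 593.4 K.
Q = 0, so ΔU = W_on_gas = nCᵥΔT with Cᵥ = R/(γ−1) = 26.82 J/(mol·K).
ΔU = 1.84 × 26.82 × (593.4 − 426.1) = 8255 J.

ΔU ≈ 8.25 kJ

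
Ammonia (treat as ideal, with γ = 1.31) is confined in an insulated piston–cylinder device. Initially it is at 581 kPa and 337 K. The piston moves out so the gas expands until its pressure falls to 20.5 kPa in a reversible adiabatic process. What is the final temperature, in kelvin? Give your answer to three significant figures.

T₂ ≈ 153 K

Along an adiabat T P^((1−γ)/γ) is constant, so T₂ = T₁ (P₂/P₁)^((γ−1)/γ).
T₂ = 337 × (20.5/581)^(0.237) = 152.7 K.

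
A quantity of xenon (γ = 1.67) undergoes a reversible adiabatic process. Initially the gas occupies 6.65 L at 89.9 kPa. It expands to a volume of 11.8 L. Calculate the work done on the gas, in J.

W ≈ -285 J

P₂ = P₁(V₁/V₂)^γ = 89.9×(6.65/11.8)^(1.67) = 34.5 kPa.
For a reversible adiabat, W_by_gas = (P₁V₁ − P₂V₂)/(γ−1).
W_by = (89900×0.00665 − 34500×0.0118) / (0.67) = 284.7 J.
W_on_gas = −W_by = -284.7 J.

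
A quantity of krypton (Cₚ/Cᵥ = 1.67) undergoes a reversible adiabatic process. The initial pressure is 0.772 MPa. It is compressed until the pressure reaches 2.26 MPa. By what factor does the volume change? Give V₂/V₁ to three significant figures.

From PV^γ = const, V₂/V₁ = (P₁/P₂)^(1/γ).
V₂/V₁ = (0.772/2.26)^(0.599) = 0.5256.

V₂/V₁ ≈ 0.526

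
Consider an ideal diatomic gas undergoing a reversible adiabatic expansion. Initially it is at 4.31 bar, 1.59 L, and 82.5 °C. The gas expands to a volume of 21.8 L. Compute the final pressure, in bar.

P₂ ≈ 0.110 bar

Since PV^γ is constant along a reversible adiabat, P₂ = P₁ (V₁/V₂)^γ.
γ = 7/5 for a diatomic ideal gas.
P₂ = 4.31 × (1.59/21.8)^(7/5) = 0.1103 bar.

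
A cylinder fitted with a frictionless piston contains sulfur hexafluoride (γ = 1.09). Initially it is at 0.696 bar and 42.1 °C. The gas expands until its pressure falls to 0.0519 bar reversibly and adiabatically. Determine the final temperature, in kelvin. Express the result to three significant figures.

T₂ ≈ 254 K

Along an adiabat T P^((1−γ)/γ) is constant, so T₂ = T₁ (P₂/P₁)^((γ−1)/γ).
T₁ = 42.1 °C = 315.2 K.
T₂ = 315.2 × (0.0519/0.696)^(0.0826) = 254.4 K.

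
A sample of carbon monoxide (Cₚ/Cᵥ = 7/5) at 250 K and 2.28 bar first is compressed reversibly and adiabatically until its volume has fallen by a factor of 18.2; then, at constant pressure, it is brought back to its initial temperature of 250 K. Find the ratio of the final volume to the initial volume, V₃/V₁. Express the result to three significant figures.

Adiabatic step: V₂/V₁ = 0.05495; T₂ = T₁·18.2^(2/5) = 797.9 K.
Isobaric step: V₃/V₂ = T₃/T₂ = 250/797.9.
V₃/V₁ = (V₂/V₁)(V₃/V₂) = 0.05495 × (250/797.9) = 0.01721.

V₃/V₁ ≈ 0.0172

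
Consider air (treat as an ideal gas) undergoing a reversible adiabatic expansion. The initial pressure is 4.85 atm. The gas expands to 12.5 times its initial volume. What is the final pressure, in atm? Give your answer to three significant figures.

P₂ ≈ 0.141 atm

Since PV^γ is constant along a reversible adiabat, P₂ = P₁ (V₁/V₂)^γ.
For a diatomic ideal gas γ = 7/5.
P₂ = 4.85 × (1/12.5)^(7/5) = 0.1413 atm.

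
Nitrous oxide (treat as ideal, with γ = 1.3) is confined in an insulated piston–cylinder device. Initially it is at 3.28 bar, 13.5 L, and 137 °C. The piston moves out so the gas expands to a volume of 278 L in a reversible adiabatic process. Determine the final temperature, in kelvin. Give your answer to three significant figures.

T₂ ≈ 166 K

For a reversible adiabat TV^(γ−1) is constant, so T₂ = T₁ (V₁/V₂)^(γ−1).
T₁ = 137 °C = 410.1 K.
T₂ = 410.1 × (13.5/278)^(0.3) = 165.5 K.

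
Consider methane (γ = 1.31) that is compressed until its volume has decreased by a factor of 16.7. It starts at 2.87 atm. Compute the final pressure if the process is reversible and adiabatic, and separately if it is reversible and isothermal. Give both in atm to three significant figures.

adiabatic: 115 atm; isothermal: 47.9 atm

Isothermal: P₂ = P₁(V₁/V₂) = 2.87×16.7 = 47.93 atm.
Adiabatic: P₂ = P₁(V₁/V₂)^γ = 2.87×16.7^(1.31) = 114.7 atm.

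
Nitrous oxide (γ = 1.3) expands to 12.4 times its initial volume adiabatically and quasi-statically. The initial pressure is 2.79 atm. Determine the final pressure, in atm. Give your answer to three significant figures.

Adiabatic: P₁V₁^γ = P₂V₂^γ ⇒ P₂ = P₁ (V₁/V₂)^γ.
P₂ = 2.79 × (1/12.4)^(1.3) = 0.1057 atm.

P₂ ≈ 0.106 atm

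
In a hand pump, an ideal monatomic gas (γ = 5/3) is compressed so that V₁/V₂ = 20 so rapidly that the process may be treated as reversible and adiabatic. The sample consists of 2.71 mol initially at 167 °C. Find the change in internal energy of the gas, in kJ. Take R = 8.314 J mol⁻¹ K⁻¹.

ΔU ≈ 94.7 kJ

For a reversible adiabat TV^(γ−1) is constant, so T₂ = T₁ (V₁/V₂)^(γ−1).
T₁ = 167 °C = 440.1 K.
T₂ = 440.1 × 20^(2/3) = 3243 K.
Q = 0, so ΔU = W_on_gas = nCᵥΔT with Cᵥ = R/(γ−1) = 12.47 J/(mol·K).
ΔU = 2.71 × 12.47 × (3243 − 440.1) = 94730 J.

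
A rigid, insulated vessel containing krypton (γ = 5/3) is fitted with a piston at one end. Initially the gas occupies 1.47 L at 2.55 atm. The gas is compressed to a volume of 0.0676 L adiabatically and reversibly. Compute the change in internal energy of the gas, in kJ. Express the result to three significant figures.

P₂ = P₁(V₁/V₂)^γ = 2.55×(1.47/0.0676)^(5/3) = 432 atm.
For a reversible adiabat, W_by_gas = (P₁V₁ − P₂V₂)/(γ−1).
W_by = (258400×0.00147 − 4.377×10^7×6.76×10^-5) / (2/3) = -3869 J.
Q = 0 ⇒ ΔU = −W_by = 3869 J.

ΔU ≈ 3.87 kJ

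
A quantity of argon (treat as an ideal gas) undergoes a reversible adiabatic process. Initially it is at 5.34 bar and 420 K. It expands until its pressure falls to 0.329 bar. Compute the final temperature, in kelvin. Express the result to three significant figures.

Adiabatic: T₂/T₁ = (P₂/P₁)^((γ−1)/γ).
For a monatomic ideal gas γ = 5/3, so (γ−1)/γ = 2/5.
T₂ = 420 × (0.329/5.34)^(2/5) = 137.8 K.

T₂ ≈ 138 K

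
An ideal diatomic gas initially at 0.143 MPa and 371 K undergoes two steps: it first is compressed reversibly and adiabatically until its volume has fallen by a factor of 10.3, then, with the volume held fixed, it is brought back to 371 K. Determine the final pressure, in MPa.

P₃ ≈ 1.47 MPa

For a diatomic ideal gas γ = 7/5.
Adiabatic step (PV^γ = const): P₂ = 0.143×10.3^(7/5) = 3.744 MPa; T₂ = 371×10.3^(2/5) = 943 K.
Isochoric: P₃ = P₂(T₃/T₂) = 3.744 × (371/943) = 1.473 MPa.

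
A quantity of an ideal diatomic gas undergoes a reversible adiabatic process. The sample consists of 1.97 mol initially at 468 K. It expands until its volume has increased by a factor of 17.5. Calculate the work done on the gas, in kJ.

Adiabatic: T₁V₁^(γ−1) = T₂V₂^(γ−1) ⇒ T₂ = T₁ (V₁/V₂)^(γ−1).
γ = 7/5 for a diatomic ideal gas, so γ−1 = 2/5.
T₂ = 468 × (1/17.5)^(2/5) = 148.9 K.
Q = 0, so ΔU = W_on_gas = nCᵥΔT with Cᵥ = R/(γ−1) = 20.79 J/(mol·K).
ΔU = 1.97 × 20.79 × (148.9 − 468) = -13060 J.

W ≈ -13.1 kJ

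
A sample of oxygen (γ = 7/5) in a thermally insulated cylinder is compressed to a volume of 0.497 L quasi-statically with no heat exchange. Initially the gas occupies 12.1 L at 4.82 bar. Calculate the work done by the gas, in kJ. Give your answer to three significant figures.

P₂ = P₁(V₁/V₂)^γ = 4.82×(12.1/0.497)^(7/5) = 420.8 bar.
For a reversible adiabat, W_by_gas = (P₁V₁ − P₂V₂)/(γ−1).
W_by = (482000×0.0121 − 4.208×10^7×0.000497) / (2/5) = -37700 J.

W ≈ -37.7 kJ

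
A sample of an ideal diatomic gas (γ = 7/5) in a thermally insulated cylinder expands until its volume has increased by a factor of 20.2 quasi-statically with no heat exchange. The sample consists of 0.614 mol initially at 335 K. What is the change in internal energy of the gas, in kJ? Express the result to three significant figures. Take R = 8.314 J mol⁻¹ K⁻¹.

For a reversible adiabat TV^(γ−1) is constant, so T₂ = T₁ (V₁/V₂)^(γ−1).
T₂ = 335 × (1/20.2)^(2/5) = 100.7 K.
Q = 0, so ΔU = W_on_gas = nCᵥΔT with Cᵥ = R/(γ−1) = 20.79 J/(mol·K).
ΔU = 0.614 × 20.79 × (100.7 − 335) = -2991 J.

ΔU ≈ -2.99 kJ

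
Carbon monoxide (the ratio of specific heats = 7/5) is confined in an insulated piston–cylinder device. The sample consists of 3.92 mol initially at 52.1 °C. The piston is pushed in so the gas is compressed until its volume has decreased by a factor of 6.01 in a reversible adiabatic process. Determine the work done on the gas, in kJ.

W ≈ 27.8 kJ

Adiabatic: T₁V₁^(γ−1) = T₂V₂^(γ−1) ⇒ T₂ = T₁ (V₁/V₂)^(γ−1).
T₁ = 52.1 °C = 325.2 K.
T₂ = 325.2 × 6.01^(2/5) = 666.4 K.
Q = 0, so ΔU = W_on_gas = nCᵥΔT with Cᵥ = R/(γ−1) = 20.79 J/(mol·K).
ΔU = 3.92 × 20.79 × (666.4 − 325.2) = 27800 J.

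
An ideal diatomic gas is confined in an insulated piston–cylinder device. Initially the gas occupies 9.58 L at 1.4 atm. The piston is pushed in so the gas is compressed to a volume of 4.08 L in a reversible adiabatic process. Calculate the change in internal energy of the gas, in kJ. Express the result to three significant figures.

ΔU ≈ 1.38 kJ

γ = 7/5 for a diatomic ideal gas.
P₂ = P₁(V₁/V₂)^γ = 1.4×(9.58/4.08)^(7/5) = 4.625 atm.
For a reversible adiabat, W_by_gas = (P₁V₁ − P₂V₂)/(γ−1).
W_by = (141900×0.00958 − 468600×0.00408) / (2/5) = -1383 J.
Q = 0 ⇒ ΔU = −W_by = 1383 J.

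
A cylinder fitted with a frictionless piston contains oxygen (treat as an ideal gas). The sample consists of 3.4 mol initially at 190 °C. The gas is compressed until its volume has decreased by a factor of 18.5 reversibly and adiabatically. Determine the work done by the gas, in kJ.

W ≈ -72.4 kJ

For a reversible adiabat TV^(γ−1) is constant, so T₂ = T₁ (V₁/V₂)^(γ−1).
γ = 7/5 for a diatomic ideal gas, so γ−1 = 2/5.
T₁ = 190 °C = 463.1 K.
T₂ = 463.1 × 18.5^(2/5) = 1488 K.
Q = 0, so ΔU = W_on_gas = nCᵥΔT with Cᵥ = R/(γ−1) = 20.79 J/(mol·K).
ΔU = 3.4 × 20.79 × (1488 − 463.1) = 72420 J.
Work done by the gas = −ΔU = -72420 J.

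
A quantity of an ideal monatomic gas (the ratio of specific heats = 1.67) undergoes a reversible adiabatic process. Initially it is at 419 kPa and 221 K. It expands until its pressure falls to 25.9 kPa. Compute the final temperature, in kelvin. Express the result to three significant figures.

Adiabatic: T₂/T₁ = (P₂/P₁)^((γ−1)/γ).
T₂ = 221 × (25.9/419)^(0.401) = 72.34 K.

T₂ ≈ 72.3 K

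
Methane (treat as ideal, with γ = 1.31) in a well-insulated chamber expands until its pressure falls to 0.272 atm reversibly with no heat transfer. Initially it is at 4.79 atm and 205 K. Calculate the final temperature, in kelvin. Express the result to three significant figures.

Along an adiabat T P^((1−γ)/γ) is constant, so T₂ = T₁ (P₂/P₁)^((γ−1)/γ).
T₂ = 205 × (0.272/4.79)^(0.237) = 104 K.

T₂ ≈ 104 K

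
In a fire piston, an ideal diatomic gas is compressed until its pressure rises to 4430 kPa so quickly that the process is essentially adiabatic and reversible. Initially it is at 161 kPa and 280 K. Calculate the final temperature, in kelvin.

T₂ ≈ 722 K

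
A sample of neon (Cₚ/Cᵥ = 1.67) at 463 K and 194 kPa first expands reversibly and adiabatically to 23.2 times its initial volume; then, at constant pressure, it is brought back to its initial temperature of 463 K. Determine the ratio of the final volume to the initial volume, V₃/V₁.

V₃/V₁ ≈ 191

Adiabatic step: V₂/V₁ = 23.2; T₂ = T₁·(1/23.2)^(0.67) = 56.33 K.
Isobaric step: V₃/V₂ = T₃/T₂ = 463/56.33.
V₃/V₁ = (V₂/V₁)(V₃/V₂) = 23.2 × (463/56.33) = 190.7.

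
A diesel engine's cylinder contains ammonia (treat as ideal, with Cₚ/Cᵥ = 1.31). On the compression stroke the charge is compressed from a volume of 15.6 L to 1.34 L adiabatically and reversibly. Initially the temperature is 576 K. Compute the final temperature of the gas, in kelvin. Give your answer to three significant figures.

For a reversible adiabat TV^(γ−1) is constant, so T₂ = T₁ (V₁/V₂)^(γ−1).
T₂ = 576 × (15.6/1.34)^(0.31) = 1233 K.

T₂ ≈ 1230 K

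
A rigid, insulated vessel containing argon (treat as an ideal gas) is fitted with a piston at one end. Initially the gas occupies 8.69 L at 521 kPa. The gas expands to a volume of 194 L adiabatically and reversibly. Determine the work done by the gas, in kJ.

W ≈ 5.93 kJ

γ = 5/3 for a monatomic ideal gas.
P₂ = P₁(V₁/V₂)^γ = 521×(8.69/194)^(5/3) = 2.944 kPa.
For a reversible adiabat, W_by_gas = (P₁V₁ − P₂V₂)/(γ−1).
W_by = (521000×0.00869 − 2944×0.194) / (2/3) = 5935 J.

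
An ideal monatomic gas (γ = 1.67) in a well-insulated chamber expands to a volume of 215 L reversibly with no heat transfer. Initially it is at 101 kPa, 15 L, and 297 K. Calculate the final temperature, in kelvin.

For a reversible adiabat TV^(γ−1) is constant, so T₂ = T₁ (V₁/V₂)^(γ−1).
T₂ = 297 × (15/215)^(0.67) = 49.89 K.

T₂ ≈ 49.9 K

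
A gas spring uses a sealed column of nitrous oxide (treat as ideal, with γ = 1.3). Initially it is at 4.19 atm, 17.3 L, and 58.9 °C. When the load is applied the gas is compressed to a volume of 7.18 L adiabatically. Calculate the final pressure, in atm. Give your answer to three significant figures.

P₂ ≈ 13.1 atm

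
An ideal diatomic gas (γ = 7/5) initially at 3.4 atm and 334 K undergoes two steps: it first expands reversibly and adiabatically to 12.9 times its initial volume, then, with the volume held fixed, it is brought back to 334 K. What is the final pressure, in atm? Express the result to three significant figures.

Adiabatic step (PV^γ = const): P₂ = 3.4×(1/12.9)^(7/5) = 0.09477 atm; T₂ = 334×(1/12.9)^(2/5) = 120.1 K.
Isochoric: P₃ = P₂(T₃/T₂) = 0.09477 × (334/120.1) = 0.2636 atm.

P₃ ≈ 0.264 atm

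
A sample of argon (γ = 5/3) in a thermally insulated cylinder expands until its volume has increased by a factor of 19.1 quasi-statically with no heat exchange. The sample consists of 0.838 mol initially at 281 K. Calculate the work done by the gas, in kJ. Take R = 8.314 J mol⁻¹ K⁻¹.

W ≈ 2.53 kJ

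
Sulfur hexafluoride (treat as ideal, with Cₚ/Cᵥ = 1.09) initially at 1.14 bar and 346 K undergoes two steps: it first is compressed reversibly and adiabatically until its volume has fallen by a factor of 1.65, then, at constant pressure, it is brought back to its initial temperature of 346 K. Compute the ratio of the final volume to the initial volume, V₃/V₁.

Adiabatic step: V₂/V₁ = 0.6061; T₂ = T₁·1.65^(0.09) = 362 K.
Isobaric step: V₃/V₂ = T₃/T₂ = 346/362.
V₃/V₁ = (V₂/V₁)(V₃/V₂) = 0.6061 × (346/362) = 0.5794.

V₃/V₁ ≈ 0.579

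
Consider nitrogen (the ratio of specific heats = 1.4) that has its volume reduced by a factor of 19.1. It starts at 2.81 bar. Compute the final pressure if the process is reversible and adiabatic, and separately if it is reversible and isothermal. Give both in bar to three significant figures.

Isothermal: P₂ = P₁(V₁/V₂) = 2.81×19.1 = 53.67 bar.
Adiabatic: P₂ = P₁(V₁/V₂)^γ = 2.81×19.1^(1.4) = 174.6 bar.

adiabatic: 175 bar; isothermal: 53.7 bar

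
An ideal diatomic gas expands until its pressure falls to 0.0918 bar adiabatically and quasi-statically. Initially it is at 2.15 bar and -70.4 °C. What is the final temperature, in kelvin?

Adiabatic: T₂/T₁ = (P₂/P₁)^((γ−1)/γ).
For a diatomic ideal gas γ = 7/5, so (γ−1)/γ = 2/7.
T₁ = -70.4 °C = 202.7 K.
T₂ = 202.7 × (0.0918/2.15)^(2/7) = 82.35 K.

T₂ ≈ 82.3 K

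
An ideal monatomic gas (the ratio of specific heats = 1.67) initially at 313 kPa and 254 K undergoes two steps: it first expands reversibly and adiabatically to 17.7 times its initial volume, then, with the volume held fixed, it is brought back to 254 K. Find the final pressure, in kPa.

P₃ ≈ 17.7 kPa

Adiabatic step (PV^γ = const): P₂ = 313×(1/17.7)^(1.67) = 2.579 kPa; T₂ = 254×(1/17.7)^(0.67) = 37.04 K.
Isochoric: P₃ = P₂(T₃/T₂) = 2.579 × (254/37.04) = 17.68 kPa.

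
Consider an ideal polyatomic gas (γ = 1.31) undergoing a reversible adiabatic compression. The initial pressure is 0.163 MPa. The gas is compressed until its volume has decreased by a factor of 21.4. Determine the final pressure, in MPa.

Since PV^γ is constant along a reversible adiabat, P₂ = P₁ (V₁/V₂)^γ.
P₂ = 0.163 × 21.4^(1.31) = 9.016 MPa.

P₂ ≈ 9.02 MPa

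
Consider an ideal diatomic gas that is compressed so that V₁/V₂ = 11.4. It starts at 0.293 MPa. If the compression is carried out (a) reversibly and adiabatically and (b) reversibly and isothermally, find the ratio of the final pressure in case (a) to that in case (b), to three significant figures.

P_adiabatic / P_isothermal ≈ 2.65

For a diatomic ideal gas γ = 7/5.
Isothermal: P_b = P₁(V₁/V₂) = 0.293×11.4.
Adiabatic: P_a = P₁(V₁/V₂)^γ = 0.293×11.4^(7/5).
P_a/P_b = (V₁/V₂)^(γ−1) = 11.4^(2/5) = 2.647.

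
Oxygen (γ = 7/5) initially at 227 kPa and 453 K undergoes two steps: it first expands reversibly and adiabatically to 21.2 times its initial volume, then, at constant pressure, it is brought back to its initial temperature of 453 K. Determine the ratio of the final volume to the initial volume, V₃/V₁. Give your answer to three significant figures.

Adiabatic step: V₂/V₁ = 21.2; T₂ = T₁·(1/21.2)^(2/5) = 133.5 K.
Isobaric step: V₃/V₂ = T₃/T₂ = 453/133.5.
V₃/V₁ = (V₂/V₁)(V₃/V₂) = 21.2 × (453/133.5) = 71.92.

V₃/V₁ ≈ 71.9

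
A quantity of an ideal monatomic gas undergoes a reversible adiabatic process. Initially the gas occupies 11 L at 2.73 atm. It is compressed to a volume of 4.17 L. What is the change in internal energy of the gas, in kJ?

γ = 5/3 for a monatomic ideal gas.
P₂ = P₁(V₁/V₂)^γ = 2.73×(11/4.17)^(5/3) = 13.75 atm.
For a reversible adiabat, W_by_gas = (P₁V₁ − P₂V₂)/(γ−1).
W_by = (276600×0.011 − 1.393×10^6×0.00417) / (2/3) = -4149 J.
Q = 0 ⇒ ΔU = −W_by = 4149 J.

ΔU ≈ 4.15 kJ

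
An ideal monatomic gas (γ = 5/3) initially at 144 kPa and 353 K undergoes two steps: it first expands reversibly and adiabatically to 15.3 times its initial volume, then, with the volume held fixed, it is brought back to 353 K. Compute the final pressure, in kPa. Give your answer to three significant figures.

Adiabatic step (PV^γ = const): P₂ = 144×(1/15.3)^(5/3) = 1.527 kPa; T₂ = 353×(1/15.3)^(2/3) = 57.28 K.
Isochoric: P₃ = P₂(T₃/T₂) = 1.527 × (353/57.28) = 9.412 kPa.

P₃ ≈ 9.41 kPa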